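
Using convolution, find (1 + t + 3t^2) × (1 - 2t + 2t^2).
Ascending coefficients: a = [1, 1, 3], b = [1, -2, 2]. c[0] = 1×1 = 1; c[1] = 1×-2 + 1×1 = -1; c[2] = 1×2 + 1×-2 + 3×1 = 3; c[3] = 1×2 + 3×-2 = -4; c[4] = 3×2 = 6. Result coefficients: [1, -1, 3, -4, 6] → 1 - t + 3t^2 - 4t^3 + 6t^4

1 - t + 3t^2 - 4t^3 + 6t^4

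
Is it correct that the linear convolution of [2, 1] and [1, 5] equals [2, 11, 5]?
Recompute linear convolution of [2, 1] and [1, 5]: y[0] = 2×1 = 2; y[1] = 2×5 + 1×1 = 11; y[2] = 1×5 = 5 → [2, 11, 5]. Given [2, 11, 5] matches, so answer: Yes

Yes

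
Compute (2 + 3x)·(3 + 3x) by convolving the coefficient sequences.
Ascending coefficients: a = [2, 3], b = [3, 3]. c[0] = 2×3 = 6; c[1] = 2×3 + 3×3 = 15; c[2] = 3×3 = 9. Result coefficients: [6, 15, 9] → 6 + 15x + 9x^2

6 + 15x + 9x^2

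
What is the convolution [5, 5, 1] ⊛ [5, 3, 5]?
y[0] = 5×5 = 25; y[1] = 5×3 + 5×5 = 40; y[2] = 5×5 + 5×3 + 1×5 = 45; y[3] = 5×5 + 1×3 = 28; y[4] = 1×5 = 5

[25, 40, 45, 28, 5]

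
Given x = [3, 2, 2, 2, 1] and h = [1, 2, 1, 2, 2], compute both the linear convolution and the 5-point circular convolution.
Linear: y_lin[0] = 3×1 = 3; y_lin[1] = 3×2 + 2×1 = 8; y_lin[2] = 3×1 + 2×2 + 2×1 = 9; y_lin[3] = 3×2 + 2×1 + 2×2 + 2×1 = 14; y_lin[4] = 3×2 + 2×2 + 2×1 + 2×2 + 1×1 = 17; y_lin[5] = 2×2 + 2×2 + 2×1 + 1×2 = 12; y_lin[6] = 2×2 + 2×2 + 1×1 = 9; y_lin[7] = 2×2 + 1×2 = 6; y_lin[8] = 1×2 = 2 → [3, 8, 9, 14, 17, 12, 9, 6, 2]. Circular (length 5): y[0] = 3×1 + 2×2 + 2×2 + 2×1 + 1×2 = 15; y[1] = 3×2 + 2×1 + 2×2 + 2×2 + 1×1 = 17; y[2] = 3×1 + 2×2 + 2×1 + 2×2 + 1×2 = 15; y[3] = 3×2 + 2×1 + 2×2 + 2×1 + 1×2 = 16; y[4] = 3×2 + 2×2 + 2×1 + 2×2 + 1×1 = 17 → [15, 17, 15, 16, 17]

Linear: [3, 8, 9, 14, 17, 12, 9, 6, 2], Circular: [15, 17, 15, 16, 17]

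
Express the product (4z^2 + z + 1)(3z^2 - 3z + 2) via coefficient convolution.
Ascending coefficients: a = [1, 1, 4], b = [2, -3, 3]. c[0] = 1×2 = 2; c[1] = 1×-3 + 1×2 = -1; c[2] = 1×3 + 1×-3 + 4×2 = 8; c[3] = 1×3 + 4×-3 = -9; c[4] = 4×3 = 12. Result coefficients: [2, -1, 8, -9, 12] → 12z^4 - 9z^3 + 8z^2 - z + 2

12z^4 - 9z^3 + 8z^2 - z + 2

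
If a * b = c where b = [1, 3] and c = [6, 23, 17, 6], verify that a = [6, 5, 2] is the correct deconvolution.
Forward-compute [6, 5, 2] * [1, 3]: c[0] = 6×1 = 6; c[1] = 6×3 + 5×1 = 23; c[2] = 5×3 + 2×1 = 17; c[3] = 2×3 = 6 → [6, 23, 17, 6]. Matches given c = [6, 23, 17, 6], so verified.

Verified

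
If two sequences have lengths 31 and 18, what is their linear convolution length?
Linear/full convolution length: m + n - 1 = 31 + 18 - 1 = 48

48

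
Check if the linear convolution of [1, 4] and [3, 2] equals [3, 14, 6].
Recompute linear convolution of [1, 4] and [3, 2]: y[0] = 1×3 = 3; y[1] = 1×2 + 4×3 = 14; y[2] = 4×2 = 8 → [3, 14, 8]. Compare to given [3, 14, 6]: they differ at index 2: given 6, correct 8, so answer: No

No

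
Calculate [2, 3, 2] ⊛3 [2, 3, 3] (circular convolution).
Use y[k] = Σ_j a[j]·b[(k-j) mod 3]. y[0] = 2×2 + 3×3 + 2×3 = 19; y[1] = 2×3 + 3×2 + 2×3 = 18; y[2] = 2×3 + 3×3 + 2×2 = 19. Result: [19, 18, 19]

[19, 18, 19]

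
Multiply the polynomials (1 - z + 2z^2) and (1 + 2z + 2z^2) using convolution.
Ascending coefficients: a = [1, -1, 2], b = [1, 2, 2]. c[0] = 1×1 = 1; c[1] = 1×2 + -1×1 = 1; c[2] = 1×2 + -1×2 + 2×1 = 2; c[3] = -1×2 + 2×2 = 2; c[4] = 2×2 = 4. Result coefficients: [1, 1, 2, 2, 4] → 1 + z + 2z^2 + 2z^3 + 4z^4

1 + z + 2z^2 + 2z^3 + 4z^4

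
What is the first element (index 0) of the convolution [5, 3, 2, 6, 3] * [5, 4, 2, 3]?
Use y[k] = Σ_i a[i]·b[k-i] at k=0. y[0] = 5×5 = 25

25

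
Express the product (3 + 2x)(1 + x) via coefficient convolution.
Ascending coefficients: a = [3, 2], b = [1, 1]. c[0] = 3×1 = 3; c[1] = 3×1 + 2×1 = 5; c[2] = 2×1 = 2. Result coefficients: [3, 5, 2] → 3 + 5x + 2x^2

3 + 5x + 2x^2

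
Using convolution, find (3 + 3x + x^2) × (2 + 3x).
Ascending coefficients: a = [3, 3, 1], b = [2, 3]. c[0] = 3×2 = 6; c[1] = 3×3 + 3×2 = 15; c[2] = 3×3 + 1×2 = 11; c[3] = 1×3 = 3. Result coefficients: [6, 15, 11, 3] → 6 + 15x + 11x^2 + 3x^3

6 + 15x + 11x^2 + 3x^3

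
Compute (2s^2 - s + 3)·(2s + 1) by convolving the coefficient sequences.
Ascending coefficients: a = [3, -1, 2], b = [1, 2]. c[0] = 3×1 = 3; c[1] = 3×2 + -1×1 = 5; c[2] = -1×2 + 2×1 = 0; c[3] = 2×2 = 4. Result coefficients: [3, 5, 0, 4] → 4s^3 + 5s + 3

4s^3 + 5s + 3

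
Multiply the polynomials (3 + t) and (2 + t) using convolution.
Ascending coefficients: a = [3, 1], b = [2, 1]. c[0] = 3×2 = 6; c[1] = 3×1 + 1×2 = 5; c[2] = 1×1 = 1. Result coefficients: [6, 5, 1] → 6 + 5t + t^2

6 + 5t + t^2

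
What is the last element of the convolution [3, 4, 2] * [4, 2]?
Use y[k] = Σ_i a[i]·b[k-i] at k=3. y[3] = 2×2 = 4

4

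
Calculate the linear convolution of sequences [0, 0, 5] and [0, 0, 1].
y[0] = 0×0 = 0; y[1] = 0×0 + 0×0 = 0; y[2] = 0×1 + 0×0 + 5×0 = 0; y[3] = 0×1 + 5×0 = 0; y[4] = 5×1 = 5

[0, 0, 0, 0, 5]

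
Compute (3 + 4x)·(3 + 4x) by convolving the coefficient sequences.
Ascending coefficients: a = [3, 4], b = [3, 4]. c[0] = 3×3 = 9; c[1] = 3×4 + 4×3 = 24; c[2] = 4×4 = 16. Result coefficients: [9, 24, 16] → 9 + 24x + 16x^2

9 + 24x + 16x^2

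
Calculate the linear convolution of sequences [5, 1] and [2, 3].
y[0] = 5×2 = 10; y[1] = 5×3 + 1×2 = 17; y[2] = 1×3 = 3

[10, 17, 3]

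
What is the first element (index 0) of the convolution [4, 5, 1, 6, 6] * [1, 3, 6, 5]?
Use y[k] = Σ_i a[i]·b[k-i] at k=0. y[0] = 4×1 = 4

4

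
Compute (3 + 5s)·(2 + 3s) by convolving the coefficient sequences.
Ascending coefficients: a = [3, 5], b = [2, 3]. c[0] = 3×2 = 6; c[1] = 3×3 + 5×2 = 19; c[2] = 5×3 = 15. Result coefficients: [6, 19, 15] → 6 + 19s + 15s^2

6 + 19s + 15s^2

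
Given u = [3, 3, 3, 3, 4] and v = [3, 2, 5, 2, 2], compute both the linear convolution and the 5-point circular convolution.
Linear: y_lin[0] = 3×3 = 9; y_lin[1] = 3×2 + 3×3 = 15; y_lin[2] = 3×5 + 3×2 + 3×3 = 30; y_lin[3] = 3×2 + 3×5 + 3×2 + 3×3 = 36; y_lin[4] = 3×2 + 3×2 + 3×5 + 3×2 + 4×3 = 45; y_lin[5] = 3×2 + 3×2 + 3×5 + 4×2 = 35; y_lin[6] = 3×2 + 3×2 + 4×5 = 32; y_lin[7] = 3×2 + 4×2 = 14; y_lin[8] = 4×2 = 8 → [9, 15, 30, 36, 45, 35, 32, 14, 8]. Circular (length 5): y[0] = 3×3 + 3×2 + 3×2 + 3×5 + 4×2 = 44; y[1] = 3×2 + 3×3 + 3×2 + 3×2 + 4×5 = 47; y[2] = 3×5 + 3×2 + 3×3 + 3×2 + 4×2 = 44; y[3] = 3×2 + 3×5 + 3×2 + 3×3 + 4×2 = 44; y[4] = 3×2 + 3×2 + 3×5 + 3×2 + 4×3 = 45 → [44, 47, 44, 44, 45]

Linear: [9, 15, 30, 36, 45, 35, 32, 14, 8], Circular: [44, 47, 44, 44, 45]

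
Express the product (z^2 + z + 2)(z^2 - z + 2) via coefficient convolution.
Ascending coefficients: a = [2, 1, 1], b = [2, -1, 1]. c[0] = 2×2 = 4; c[1] = 2×-1 + 1×2 = 0; c[2] = 2×1 + 1×-1 + 1×2 = 3; c[3] = 1×1 + 1×-1 = 0; c[4] = 1×1 = 1. Result coefficients: [4, 0, 3, 0, 1] → z^4 + 3z^2 + 4

z^4 + 3z^2 + 4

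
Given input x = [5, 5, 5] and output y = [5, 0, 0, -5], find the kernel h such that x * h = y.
Output length 4 = len(x) + len(h) - 1 ⇒ len(h) = 2. Solve h forward using h[k] = (y[k] - Σ_{i≥1} x[i]·h[k-i]) / x[0]: h[0] = y[0] / x[0] = 5 / 5 = 1; h[1] = (y[1] - 5×1) / x[0] = (0 - 5×1) / 5 = -1. So h = [1, -1]. Forward-check [5, 5, 5] * [1, -1]: y[0] = 5×1 = 5; y[1] = 5×-1 + 5×1 = 0; y[2] = 5×-1 + 5×1 = 0; y[3] = 5×-1 = -5 → [5, 0, 0, -5] ✓

[1, -1]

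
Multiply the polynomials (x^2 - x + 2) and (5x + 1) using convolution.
Ascending coefficients: a = [2, -1, 1], b = [1, 5]. c[0] = 2×1 = 2; c[1] = 2×5 + -1×1 = 9; c[2] = -1×5 + 1×1 = -4; c[3] = 1×5 = 5. Result coefficients: [2, 9, -4, 5] → 5x^3 - 4x^2 + 9x + 2

5x^3 - 4x^2 + 9x + 2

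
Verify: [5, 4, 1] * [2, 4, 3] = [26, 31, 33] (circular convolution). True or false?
Recompute circular convolution of [5, 4, 1] and [2, 4, 3]: y[0] = 5×2 + 4×3 + 1×4 = 26; y[1] = 5×4 + 4×2 + 1×3 = 31; y[2] = 5×3 + 4×4 + 1×2 = 33 → [26, 31, 33]. Given [26, 31, 33] matches, so answer: Yes

Yes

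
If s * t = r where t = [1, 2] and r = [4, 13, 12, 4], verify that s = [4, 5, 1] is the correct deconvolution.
Forward-compute [4, 5, 1] * [1, 2]: r[0] = 4×1 = 4; r[1] = 4×2 + 5×1 = 13; r[2] = 5×2 + 1×1 = 11; r[3] = 1×2 = 2 → [4, 13, 11, 2]. Does not match given r = [4, 13, 12, 4].

Not verified. [4, 5, 1] * [1, 2] = [4, 13, 11, 2], which differs from [4, 13, 12, 4] at index 2.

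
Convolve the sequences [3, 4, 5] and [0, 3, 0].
y[0] = 3×0 = 0; y[1] = 3×3 + 4×0 = 9; y[2] = 3×0 + 4×3 + 5×0 = 12; y[3] = 4×0 + 5×3 = 15; y[4] = 5×0 = 0

[0, 9, 12, 15, 0]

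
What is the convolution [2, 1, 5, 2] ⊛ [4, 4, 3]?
y[0] = 2×4 = 8; y[1] = 2×4 + 1×4 = 12; y[2] = 2×3 + 1×4 + 5×4 = 30; y[3] = 1×3 + 5×4 + 2×4 = 31; y[4] = 5×3 + 2×4 = 23; y[5] = 2×3 = 6

[8, 12, 30, 31, 23, 6]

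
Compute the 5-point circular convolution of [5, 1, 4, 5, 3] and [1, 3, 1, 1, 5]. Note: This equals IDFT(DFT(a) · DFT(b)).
Either evaluate y[k] = Σ_j a[j]·b[(k-j) mod 5] directly, or use IDFT(DFT(a) · DFT(b)). y[0] = 5×1 + 1×5 + 4×1 + 5×1 + 3×3 = 28; y[1] = 5×3 + 1×1 + 4×5 + 5×1 + 3×1 = 44; y[2] = 5×1 + 1×3 + 4×1 + 5×5 + 3×1 = 40; y[3] = 5×1 + 1×1 + 4×3 + 5×1 + 3×5 = 38; y[4] = 5×5 + 1×1 + 4×1 + 5×3 + 3×1 = 48. Result: [28, 44, 40, 38, 48]

[28, 44, 40, 38, 48]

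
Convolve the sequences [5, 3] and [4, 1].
y[0] = 5×4 = 20; y[1] = 5×1 + 3×4 = 17; y[2] = 3×1 = 3

[20, 17, 3]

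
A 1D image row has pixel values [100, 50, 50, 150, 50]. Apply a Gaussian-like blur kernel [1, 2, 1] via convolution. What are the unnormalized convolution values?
Convolve image row [100, 50, 50, 150, 50] with kernel [1, 2, 1]: y[0] = 100×1 = 100; y[1] = 100×2 + 50×1 = 250; y[2] = 100×1 + 50×2 + 50×1 = 250; y[3] = 50×1 + 50×2 + 150×1 = 300; y[4] = 50×1 + 150×2 + 50×1 = 400; y[5] = 150×1 + 50×2 = 250; y[6] = 50×1 = 50 → [100, 250, 250, 300, 400, 250, 50]. Normalization factor = sum(kernel) = 4.

[100, 250, 250, 300, 400, 250, 50]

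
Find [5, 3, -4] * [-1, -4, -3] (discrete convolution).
y[0] = 5×-1 = -5; y[1] = 5×-4 + 3×-1 = -23; y[2] = 5×-3 + 3×-4 + -4×-1 = -23; y[3] = 3×-3 + -4×-4 = 7; y[4] = -4×-3 = 12

[-5, -23, -23, 7, 12]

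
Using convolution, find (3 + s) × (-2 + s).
Ascending coefficients: a = [3, 1], b = [-2, 1]. c[0] = 3×-2 = -6; c[1] = 3×1 + 1×-2 = 1; c[2] = 1×1 = 1. Result coefficients: [-6, 1, 1] → -6 + s + s^2

-6 + s + s^2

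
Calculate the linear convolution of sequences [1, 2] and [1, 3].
y[0] = 1×1 = 1; y[1] = 1×3 + 2×1 = 5; y[2] = 2×3 = 6

[1, 5, 6]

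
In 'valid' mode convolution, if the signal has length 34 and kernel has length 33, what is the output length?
'Valid' mode counts only positions where the kernel fully overlaps the signal: m - n + 1 = 34 - 33 + 1 = 2

2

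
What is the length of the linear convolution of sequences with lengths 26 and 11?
Linear/full convolution length: m + n - 1 = 26 + 11 - 1 = 36

36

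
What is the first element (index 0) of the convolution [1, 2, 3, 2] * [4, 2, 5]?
Use y[k] = Σ_i a[i]·b[k-i] at k=0. y[0] = 1×4 = 4

4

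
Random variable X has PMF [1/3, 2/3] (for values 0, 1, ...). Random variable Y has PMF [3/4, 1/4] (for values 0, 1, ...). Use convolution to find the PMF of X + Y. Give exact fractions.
P(X+Y=k) = Σ_i P(X=i)·P(Y=k-i) — a convolution of [1/3, 2/3] and [3/4, 1/4]. P(X+Y=0) = (1/3)×(3/4) = 1/4; P(X+Y=1) = (1/3)×(1/4) + (2/3)×(3/4) = 1/12 + 1/2 = 7/12; P(X+Y=2) = (2/3)×(1/4) = 1/6. PMF: [1/4, 7/12, 1/6] (sums to 1 ✓)

[1/4, 7/12, 1/6]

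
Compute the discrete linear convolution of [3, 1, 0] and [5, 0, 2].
y[0] = 3×5 = 15; y[1] = 3×0 + 1×5 = 5; y[2] = 3×2 + 1×0 + 0×5 = 6; y[3] = 1×2 + 0×0 = 2; y[4] = 0×2 = 0

[15, 5, 6, 2, 0]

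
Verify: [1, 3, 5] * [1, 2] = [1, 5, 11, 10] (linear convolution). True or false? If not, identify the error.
Recompute linear convolution of [1, 3, 5] and [1, 2]: y[0] = 1×1 = 1; y[1] = 1×2 + 3×1 = 5; y[2] = 3×2 + 5×1 = 11; y[3] = 5×2 = 10 → [1, 5, 11, 10]. Given [1, 5, 11, 10] matches, so answer: Yes

Yes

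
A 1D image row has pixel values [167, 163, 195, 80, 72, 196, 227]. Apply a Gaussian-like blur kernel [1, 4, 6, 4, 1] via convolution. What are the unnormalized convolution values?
Convolve image row [167, 163, 195, 80, 72, 196, 227] with kernel [1, 4, 6, 4, 1]: y[0] = 167×1 = 167; y[1] = 167×4 + 163×1 = 831; y[2] = 167×6 + 163×4 + 195×1 = 1849; y[3] = 167×4 + 163×6 + 195×4 + 80×1 = 2506; y[4] = 167×1 + 163×4 + 195×6 + 80×4 + 72×1 = 2381; y[5] = 163×1 + 195×4 + 80×6 + 72×4 + 196×1 = 1907; y[6] = 195×1 + 80×4 + 72×6 + 196×4 + 227×1 = 1958; y[7] = 80×1 + 72×4 + 196×6 + 227×4 = 2452; y[8] = 72×1 + 196×4 + 227×6 = 2218; y[9] = 196×1 + 227×4 = 1104; y[10] = 227×1 = 227 → [167, 831, 1849, 2506, 2381, 1907, 1958, 2452, 2218, 1104, 227]. Normalization factor = sum(kernel) = 16.

[167, 831, 1849, 2506, 2381, 1907, 1958, 2452, 2218, 1104, 227]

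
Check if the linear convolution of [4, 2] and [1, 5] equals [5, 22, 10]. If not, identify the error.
Recompute linear convolution of [4, 2] and [1, 5]: y[0] = 4×1 = 4; y[1] = 4×5 + 2×1 = 22; y[2] = 2×5 = 10 → [4, 22, 10]. Compare to given [5, 22, 10]: they differ at index 0: given 5, correct 4, so answer: No

No. Error at index 0: given 5, correct 4.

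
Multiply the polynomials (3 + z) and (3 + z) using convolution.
Ascending coefficients: a = [3, 1], b = [3, 1]. c[0] = 3×3 = 9; c[1] = 3×1 + 1×3 = 6; c[2] = 1×1 = 1. Result coefficients: [9, 6, 1] → 9 + 6z + z^2

9 + 6z + z^2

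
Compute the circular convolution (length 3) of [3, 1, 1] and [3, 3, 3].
Use y[k] = Σ_j s[j]·t[(k-j) mod 3]. y[0] = 3×3 + 1×3 + 1×3 = 15; y[1] = 3×3 + 1×3 + 1×3 = 15; y[2] = 3×3 + 1×3 + 1×3 = 15. Result: [15, 15, 15]

[15, 15, 15]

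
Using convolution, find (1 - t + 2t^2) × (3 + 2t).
Ascending coefficients: a = [1, -1, 2], b = [3, 2]. c[0] = 1×3 = 3; c[1] = 1×2 + -1×3 = -1; c[2] = -1×2 + 2×3 = 4; c[3] = 2×2 = 4. Result coefficients: [3, -1, 4, 4] → 3 - t + 4t^2 + 4t^3

3 - t + 4t^2 + 4t^3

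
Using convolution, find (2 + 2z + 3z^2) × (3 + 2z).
Ascending coefficients: a = [2, 2, 3], b = [3, 2]. c[0] = 2×3 = 6; c[1] = 2×2 + 2×3 = 10; c[2] = 2×2 + 3×3 = 13; c[3] = 3×2 = 6. Result coefficients: [6, 10, 13, 6] → 6 + 10z + 13z^2 + 6z^3

6 + 10z + 13z^2 + 6z^3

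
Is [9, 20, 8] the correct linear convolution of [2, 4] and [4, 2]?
Recompute linear convolution of [2, 4] and [4, 2]: y[0] = 2×4 = 8; y[1] = 2×2 + 4×4 = 20; y[2] = 4×2 = 8 → [8, 20, 8]. Compare to given [9, 20, 8]: they differ at index 0: given 9, correct 8, so answer: No

No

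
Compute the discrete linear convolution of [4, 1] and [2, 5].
y[0] = 4×2 = 8; y[1] = 4×5 + 1×2 = 22; y[2] = 1×5 = 5

[8, 22, 5]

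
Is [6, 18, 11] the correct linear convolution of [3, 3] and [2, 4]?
Recompute linear convolution of [3, 3] and [2, 4]: y[0] = 3×2 = 6; y[1] = 3×4 + 3×2 = 18; y[2] = 3×4 = 12 → [6, 18, 12]. Compare to given [6, 18, 11]: they differ at index 2: given 11, correct 12, so answer: No

No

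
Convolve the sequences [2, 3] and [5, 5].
y[0] = 2×5 = 10; y[1] = 2×5 + 3×5 = 25; y[2] = 3×5 = 15

[10, 25, 15]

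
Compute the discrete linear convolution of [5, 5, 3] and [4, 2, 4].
y[0] = 5×4 = 20; y[1] = 5×2 + 5×4 = 30; y[2] = 5×4 + 5×2 + 3×4 = 42; y[3] = 5×4 + 3×2 = 26; y[4] = 3×4 = 12

[20, 30, 42, 26, 12]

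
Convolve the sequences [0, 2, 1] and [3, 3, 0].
y[0] = 0×3 = 0; y[1] = 0×3 + 2×3 = 6; y[2] = 0×0 + 2×3 + 1×3 = 9; y[3] = 2×0 + 1×3 = 3; y[4] = 1×0 = 0

[0, 6, 9, 3, 0]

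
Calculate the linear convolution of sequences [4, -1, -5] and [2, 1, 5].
y[0] = 4×2 = 8; y[1] = 4×1 + -1×2 = 2; y[2] = 4×5 + -1×1 + -5×2 = 9; y[3] = -1×5 + -5×1 = -10; y[4] = -5×5 = -25

[8, 2, 9, -10, -25]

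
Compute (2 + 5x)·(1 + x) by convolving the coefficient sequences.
Ascending coefficients: a = [2, 5], b = [1, 1]. c[0] = 2×1 = 2; c[1] = 2×1 + 5×1 = 7; c[2] = 5×1 = 5. Result coefficients: [2, 7, 5] → 2 + 7x + 5x^2

2 + 7x + 5x^2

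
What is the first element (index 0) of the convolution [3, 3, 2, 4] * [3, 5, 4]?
Use y[k] = Σ_i a[i]·b[k-i] at k=0. y[0] = 3×3 = 9

9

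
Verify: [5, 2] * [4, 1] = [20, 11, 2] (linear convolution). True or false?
Recompute linear convolution of [5, 2] and [4, 1]: y[0] = 5×4 = 20; y[1] = 5×1 + 2×4 = 13; y[2] = 2×1 = 2 → [20, 13, 2]. Compare to given [20, 11, 2]: they differ at index 1: given 11, correct 13, so answer: No

No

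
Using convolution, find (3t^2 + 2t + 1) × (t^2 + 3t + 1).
Ascending coefficients: a = [1, 2, 3], b = [1, 3, 1]. c[0] = 1×1 = 1; c[1] = 1×3 + 2×1 = 5; c[2] = 1×1 + 2×3 + 3×1 = 10; c[3] = 2×1 + 3×3 = 11; c[4] = 3×1 = 3. Result coefficients: [1, 5, 10, 11, 3] → 3t^4 + 11t^3 + 10t^2 + 5t + 1

3t^4 + 11t^3 + 10t^2 + 5t + 1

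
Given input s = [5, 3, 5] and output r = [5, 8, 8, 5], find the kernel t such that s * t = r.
Output length 4 = len(s) + len(t) - 1 ⇒ len(t) = 2. Solve t forward using t[k] = (r[k] - Σ_{i≥1} s[i]·t[k-i]) / s[0]: t[0] = r[0] / s[0] = 5 / 5 = 1; t[1] = (r[1] - 3×1) / s[0] = (8 - 3×1) / 5 = 1. So t = [1, 1]. Forward-check [5, 3, 5] * [1, 1]: r[0] = 5×1 = 5; r[1] = 5×1 + 3×1 = 8; r[2] = 3×1 + 5×1 = 8; r[3] = 5×1 = 5 → [5, 8, 8, 5] ✓

[1, 1]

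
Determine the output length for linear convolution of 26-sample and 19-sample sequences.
Linear/full convolution length: m + n - 1 = 26 + 19 - 1 = 44

44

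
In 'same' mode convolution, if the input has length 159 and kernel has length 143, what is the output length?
'Same' mode returns an output with the same length as the input: 159

159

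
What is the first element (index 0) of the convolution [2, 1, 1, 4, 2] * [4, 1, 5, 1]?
Use y[k] = Σ_i a[i]·b[k-i] at k=0. y[0] = 2×4 = 8

8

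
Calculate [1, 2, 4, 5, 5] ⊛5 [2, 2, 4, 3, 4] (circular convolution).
Use y[k] = Σ_j s[j]·t[(k-j) mod 5]. y[0] = 1×2 + 2×4 + 4×3 + 5×4 + 5×2 = 52; y[1] = 1×2 + 2×2 + 4×4 + 5×3 + 5×4 = 57; y[2] = 1×4 + 2×2 + 4×2 + 5×4 + 5×3 = 51; y[3] = 1×3 + 2×4 + 4×2 + 5×2 + 5×4 = 49; y[4] = 1×4 + 2×3 + 4×4 + 5×2 + 5×2 = 46. Result: [52, 57, 51, 49, 46]

[52, 57, 51, 49, 46]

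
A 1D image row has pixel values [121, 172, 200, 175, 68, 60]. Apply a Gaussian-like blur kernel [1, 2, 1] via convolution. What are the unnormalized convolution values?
Convolve image row [121, 172, 200, 175, 68, 60] with kernel [1, 2, 1]: y[0] = 121×1 = 121; y[1] = 121×2 + 172×1 = 414; y[2] = 121×1 + 172×2 + 200×1 = 665; y[3] = 172×1 + 200×2 + 175×1 = 747; y[4] = 200×1 + 175×2 + 68×1 = 618; y[5] = 175×1 + 68×2 + 60×1 = 371; y[6] = 68×1 + 60×2 = 188; y[7] = 60×1 = 60 → [121, 414, 665, 747, 618, 371, 188, 60]. Normalization factor = sum(kernel) = 4.

[121, 414, 665, 747, 618, 371, 188, 60]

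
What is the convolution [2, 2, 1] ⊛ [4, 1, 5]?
y[0] = 2×4 = 8; y[1] = 2×1 + 2×4 = 10; y[2] = 2×5 + 2×1 + 1×4 = 16; y[3] = 2×5 + 1×1 = 11; y[4] = 1×5 = 5

[8, 10, 16, 11, 5]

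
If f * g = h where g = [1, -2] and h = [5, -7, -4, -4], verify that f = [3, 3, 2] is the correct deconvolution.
Forward-compute [3, 3, 2] * [1, -2]: h[0] = 3×1 = 3; h[1] = 3×-2 + 3×1 = -3; h[2] = 3×-2 + 2×1 = -4; h[3] = 2×-2 = -4 → [3, -3, -4, -4]. Does not match given h = [5, -7, -4, -4].

Not verified. [3, 3, 2] * [1, -2] = [3, -3, -4, -4], which differs from [5, -7, -4, -4] at index 0.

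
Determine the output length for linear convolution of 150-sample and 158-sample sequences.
Linear/full convolution length: m + n - 1 = 150 + 158 - 1 = 307

307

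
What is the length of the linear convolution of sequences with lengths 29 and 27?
Linear/full convolution length: m + n - 1 = 29 + 27 - 1 = 55

55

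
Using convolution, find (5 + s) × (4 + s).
Ascending coefficients: a = [5, 1], b = [4, 1]. c[0] = 5×4 = 20; c[1] = 5×1 + 1×4 = 9; c[2] = 1×1 = 1. Result coefficients: [20, 9, 1] → 20 + 9s + s^2

20 + 9s + s^2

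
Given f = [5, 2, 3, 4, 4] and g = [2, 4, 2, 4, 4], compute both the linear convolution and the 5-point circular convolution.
Linear: y_lin[0] = 5×2 = 10; y_lin[1] = 5×4 + 2×2 = 24; y_lin[2] = 5×2 + 2×4 + 3×2 = 24; y_lin[3] = 5×4 + 2×2 + 3×4 + 4×2 = 44; y_lin[4] = 5×4 + 2×4 + 3×2 + 4×4 + 4×2 = 58; y_lin[5] = 2×4 + 3×4 + 4×2 + 4×4 = 44; y_lin[6] = 3×4 + 4×4 + 4×2 = 36; y_lin[7] = 4×4 + 4×4 = 32; y_lin[8] = 4×4 = 16 → [10, 24, 24, 44, 58, 44, 36, 32, 16]. Circular (length 5): y[0] = 5×2 + 2×4 + 3×4 + 4×2 + 4×4 = 54; y[1] = 5×4 + 2×2 + 3×4 + 4×4 + 4×2 = 60; y[2] = 5×2 + 2×4 + 3×2 + 4×4 + 4×4 = 56; y[3] = 5×4 + 2×2 + 3×4 + 4×2 + 4×4 = 60; y[4] = 5×4 + 2×4 + 3×2 + 4×4 + 4×2 = 58 → [54, 60, 56, 60, 58]

Linear: [10, 24, 24, 44, 58, 44, 36, 32, 16], Circular: [54, 60, 56, 60, 58]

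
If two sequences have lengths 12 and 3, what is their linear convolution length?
Linear/full convolution length: m + n - 1 = 12 + 3 - 1 = 14

14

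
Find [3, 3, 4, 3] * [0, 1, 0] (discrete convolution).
y[0] = 3×0 = 0; y[1] = 3×1 + 3×0 = 3; y[2] = 3×0 + 3×1 + 4×0 = 3; y[3] = 3×0 + 4×1 + 3×0 = 4; y[4] = 4×0 + 3×1 = 3; y[5] = 3×0 = 0

[0, 3, 3, 4, 3, 0]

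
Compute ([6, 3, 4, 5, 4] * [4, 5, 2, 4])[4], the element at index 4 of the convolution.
Use y[k] = Σ_i a[i]·b[k-i] at k=4. y[4] = 3×4 + 4×2 + 5×5 + 4×4 = 61

61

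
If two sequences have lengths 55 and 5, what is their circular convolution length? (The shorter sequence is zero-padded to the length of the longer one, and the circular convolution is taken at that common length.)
Circular convolution (zero-padding the shorter input) has length max(m, n) = max(55, 5) = 55

55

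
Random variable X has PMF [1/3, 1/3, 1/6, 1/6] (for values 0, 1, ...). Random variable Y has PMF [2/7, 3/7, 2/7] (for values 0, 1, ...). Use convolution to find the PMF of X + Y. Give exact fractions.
P(X+Y=k) = Σ_i P(X=i)·P(Y=k-i) — a convolution of [1/3, 1/3, 1/6, 1/6] and [2/7, 3/7, 2/7]. P(X+Y=0) = (1/3)×(2/7) = 2/21; P(X+Y=1) = (1/3)×(3/7) + (1/3)×(2/7) = 1/7 + 2/21 = 5/21; P(X+Y=2) = (1/3)×(2/7) + (1/3)×(3/7) + (1/6)×(2/7) = 2/21 + 1/7 + 1/21 = 2/7; P(X+Y=3) = (1/3)×(2/7) + (1/6)×(3/7) + (1/6)×(2/7) = 2/21 + 1/14 + 1/21 = 3/14; P(X+Y=4) = (1/6)×(2/7) + (1/6)×(3/7) = 1/21 + 1/14 = 5/42; P(X+Y=5) = (1/6)×(2/7) = 1/21. PMF: [2/21, 5/21, 2/7, 3/14, 5/42, 1/21] (sums to 1 ✓)

[2/21, 5/21, 2/7, 3/14, 5/42, 1/21]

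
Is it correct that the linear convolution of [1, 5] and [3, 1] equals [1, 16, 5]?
Recompute linear convolution of [1, 5] and [3, 1]: y[0] = 1×3 = 3; y[1] = 1×1 + 5×3 = 16; y[2] = 5×1 = 5 → [3, 16, 5]. Compare to given [1, 16, 5]: they differ at index 0: given 1, correct 3, so answer: No

No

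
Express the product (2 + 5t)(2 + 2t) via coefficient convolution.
Ascending coefficients: a = [2, 5], b = [2, 2]. c[0] = 2×2 = 4; c[1] = 2×2 + 5×2 = 14; c[2] = 5×2 = 10. Result coefficients: [4, 14, 10] → 4 + 14t + 10t^2

4 + 14t + 10t^2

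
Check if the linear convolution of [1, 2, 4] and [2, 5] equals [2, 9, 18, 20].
Recompute linear convolution of [1, 2, 4] and [2, 5]: y[0] = 1×2 = 2; y[1] = 1×5 + 2×2 = 9; y[2] = 2×5 + 4×2 = 18; y[3] = 4×5 = 20 → [2, 9, 18, 20]. Given [2, 9, 18, 20] matches, so answer: Yes

Yes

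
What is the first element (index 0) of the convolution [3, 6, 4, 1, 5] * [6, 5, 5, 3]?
Use y[k] = Σ_i a[i]·b[k-i] at k=0. y[0] = 3×6 = 18

18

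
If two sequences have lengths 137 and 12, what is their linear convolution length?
Linear/full convolution length: m + n - 1 = 137 + 12 - 1 = 148

148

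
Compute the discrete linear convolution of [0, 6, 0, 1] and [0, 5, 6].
y[0] = 0×0 = 0; y[1] = 0×5 + 6×0 = 0; y[2] = 0×6 + 6×5 + 0×0 = 30; y[3] = 6×6 + 0×5 + 1×0 = 36; y[4] = 0×6 + 1×5 = 5; y[5] = 1×6 = 6

[0, 0, 30, 36, 5, 6]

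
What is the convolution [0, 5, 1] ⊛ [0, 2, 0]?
y[0] = 0×0 = 0; y[1] = 0×2 + 5×0 = 0; y[2] = 0×0 + 5×2 + 1×0 = 10; y[3] = 5×0 + 1×2 = 2; y[4] = 1×0 = 0

[0, 0, 10, 2, 0]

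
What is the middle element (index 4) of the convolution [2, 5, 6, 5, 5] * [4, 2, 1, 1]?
Use y[k] = Σ_i a[i]·b[k-i] at k=4. y[4] = 5×1 + 6×1 + 5×2 + 5×4 = 41

41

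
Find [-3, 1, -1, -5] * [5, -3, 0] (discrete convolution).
y[0] = -3×5 = -15; y[1] = -3×-3 + 1×5 = 14; y[2] = -3×0 + 1×-3 + -1×5 = -8; y[3] = 1×0 + -1×-3 + -5×5 = -22; y[4] = -1×0 + -5×-3 = 15; y[5] = -5×0 = 0

[-15, 14, -8, -22, 15, 0]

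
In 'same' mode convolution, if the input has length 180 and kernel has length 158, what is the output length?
'Same' mode returns an output with the same length as the input: 180

180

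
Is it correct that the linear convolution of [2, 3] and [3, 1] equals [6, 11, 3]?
Recompute linear convolution of [2, 3] and [3, 1]: y[0] = 2×3 = 6; y[1] = 2×1 + 3×3 = 11; y[2] = 3×1 = 3 → [6, 11, 3]. Given [6, 11, 3] matches, so answer: Yes

Yes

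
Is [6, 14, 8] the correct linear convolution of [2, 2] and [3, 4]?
Recompute linear convolution of [2, 2] and [3, 4]: y[0] = 2×3 = 6; y[1] = 2×4 + 2×3 = 14; y[2] = 2×4 = 8 → [6, 14, 8]. Given [6, 14, 8] matches, so answer: Yes

Yes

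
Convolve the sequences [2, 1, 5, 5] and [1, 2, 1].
y[0] = 2×1 = 2; y[1] = 2×2 + 1×1 = 5; y[2] = 2×1 + 1×2 + 5×1 = 9; y[3] = 1×1 + 5×2 + 5×1 = 16; y[4] = 5×1 + 5×2 = 15; y[5] = 5×1 = 5

[2, 5, 9, 16, 15, 5]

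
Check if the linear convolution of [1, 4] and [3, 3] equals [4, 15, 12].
Recompute linear convolution of [1, 4] and [3, 3]: y[0] = 1×3 = 3; y[1] = 1×3 + 4×3 = 15; y[2] = 4×3 = 12 → [3, 15, 12]. Compare to given [4, 15, 12]: they differ at index 0: given 4, correct 3, so answer: No

No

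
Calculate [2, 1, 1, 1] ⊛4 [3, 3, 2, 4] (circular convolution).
Use y[k] = Σ_j a[j]·b[(k-j) mod 4]. y[0] = 2×3 + 1×4 + 1×2 + 1×3 = 15; y[1] = 2×3 + 1×3 + 1×4 + 1×2 = 15; y[2] = 2×2 + 1×3 + 1×3 + 1×4 = 14; y[3] = 2×4 + 1×2 + 1×3 + 1×3 = 16. Result: [15, 15, 14, 16]

[15, 15, 14, 16]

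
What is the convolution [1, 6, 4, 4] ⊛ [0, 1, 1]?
y[0] = 1×0 = 0; y[1] = 1×1 + 6×0 = 1; y[2] = 1×1 + 6×1 + 4×0 = 7; y[3] = 6×1 + 4×1 + 4×0 = 10; y[4] = 4×1 + 4×1 = 8; y[5] = 4×1 = 4

[0, 1, 7, 10, 8, 4]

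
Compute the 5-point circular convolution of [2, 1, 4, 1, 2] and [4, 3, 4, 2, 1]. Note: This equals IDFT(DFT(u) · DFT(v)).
Either evaluate y[k] = Σ_j u[j]·v[(k-j) mod 5] directly, or use IDFT(DFT(u) · DFT(v)). y[0] = 2×4 + 1×1 + 4×2 + 1×4 + 2×3 = 27; y[1] = 2×3 + 1×4 + 4×1 + 1×2 + 2×4 = 24; y[2] = 2×4 + 1×3 + 4×4 + 1×1 + 2×2 = 32; y[3] = 2×2 + 1×4 + 4×3 + 1×4 + 2×1 = 26; y[4] = 2×1 + 1×2 + 4×4 + 1×3 + 2×4 = 31. Result: [27, 24, 32, 26, 31]

[27, 24, 32, 26, 31]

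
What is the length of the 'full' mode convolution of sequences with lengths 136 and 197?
Linear/full convolution length: m + n - 1 = 136 + 197 - 1 = 332

332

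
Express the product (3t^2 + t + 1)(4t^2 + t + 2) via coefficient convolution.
Ascending coefficients: a = [1, 1, 3], b = [2, 1, 4]. c[0] = 1×2 = 2; c[1] = 1×1 + 1×2 = 3; c[2] = 1×4 + 1×1 + 3×2 = 11; c[3] = 1×4 + 3×1 = 7; c[4] = 3×4 = 12. Result coefficients: [2, 3, 11, 7, 12] → 12t^4 + 7t^3 + 11t^2 + 3t + 2

12t^4 + 7t^3 + 11t^2 + 3t + 2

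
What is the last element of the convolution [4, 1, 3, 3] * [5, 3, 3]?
Use y[k] = Σ_i a[i]·b[k-i] at k=5. y[5] = 3×3 = 9

9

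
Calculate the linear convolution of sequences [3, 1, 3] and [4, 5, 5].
y[0] = 3×4 = 12; y[1] = 3×5 + 1×4 = 19; y[2] = 3×5 + 1×5 + 3×4 = 32; y[3] = 1×5 + 3×5 = 20; y[4] = 3×5 = 15

[12, 19, 32, 20, 15]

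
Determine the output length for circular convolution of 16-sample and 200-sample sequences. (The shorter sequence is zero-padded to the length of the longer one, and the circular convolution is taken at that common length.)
Circular convolution (zero-padding the shorter input) has length max(m, n) = max(16, 200) = 200

200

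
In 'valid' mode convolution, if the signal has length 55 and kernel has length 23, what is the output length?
'Valid' mode counts only positions where the kernel fully overlaps the signal: m - n + 1 = 55 - 23 + 1 = 33

33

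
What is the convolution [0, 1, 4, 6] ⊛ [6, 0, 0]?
y[0] = 0×6 = 0; y[1] = 0×0 + 1×6 = 6; y[2] = 0×0 + 1×0 + 4×6 = 24; y[3] = 1×0 + 4×0 + 6×6 = 36; y[4] = 4×0 + 6×0 = 0; y[5] = 6×0 = 0

[0, 6, 24, 36, 0, 0]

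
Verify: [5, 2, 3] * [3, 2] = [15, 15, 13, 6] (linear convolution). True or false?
Recompute linear convolution of [5, 2, 3] and [3, 2]: y[0] = 5×3 = 15; y[1] = 5×2 + 2×3 = 16; y[2] = 2×2 + 3×3 = 13; y[3] = 3×2 = 6 → [15, 16, 13, 6]. Compare to given [15, 15, 13, 6]: they differ at index 1: given 15, correct 16, so answer: No

No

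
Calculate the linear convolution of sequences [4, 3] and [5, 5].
y[0] = 4×5 = 20; y[1] = 4×5 + 3×5 = 35; y[2] = 3×5 = 15

[20, 35, 15]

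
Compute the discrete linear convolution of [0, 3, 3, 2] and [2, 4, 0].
y[0] = 0×2 = 0; y[1] = 0×4 + 3×2 = 6; y[2] = 0×0 + 3×4 + 3×2 = 18; y[3] = 3×0 + 3×4 + 2×2 = 16; y[4] = 3×0 + 2×4 = 8; y[5] = 2×0 = 0

[0, 6, 18, 16, 8, 0]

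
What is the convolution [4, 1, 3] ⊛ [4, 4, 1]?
y[0] = 4×4 = 16; y[1] = 4×4 + 1×4 = 20; y[2] = 4×1 + 1×4 + 3×4 = 20; y[3] = 1×1 + 3×4 = 13; y[4] = 3×1 = 3

[16, 20, 20, 13, 3]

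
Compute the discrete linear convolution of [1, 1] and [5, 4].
y[0] = 1×5 = 5; y[1] = 1×4 + 1×5 = 9; y[2] = 1×4 = 4

[5, 9, 4]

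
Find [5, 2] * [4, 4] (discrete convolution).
y[0] = 5×4 = 20; y[1] = 5×4 + 2×4 = 28; y[2] = 2×4 = 8

[20, 28, 8]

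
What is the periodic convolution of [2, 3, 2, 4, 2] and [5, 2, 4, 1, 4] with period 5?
Use y[k] = Σ_j f[j]·g[(k-j) mod 5]. y[0] = 2×5 + 3×4 + 2×1 + 4×4 + 2×2 = 44; y[1] = 2×2 + 3×5 + 2×4 + 4×1 + 2×4 = 39; y[2] = 2×4 + 3×2 + 2×5 + 4×4 + 2×1 = 42; y[3] = 2×1 + 3×4 + 2×2 + 4×5 + 2×4 = 46; y[4] = 2×4 + 3×1 + 2×4 + 4×2 + 2×5 = 37. Result: [44, 39, 42, 46, 37]

[44, 39, 42, 46, 37]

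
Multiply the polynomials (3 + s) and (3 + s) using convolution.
Ascending coefficients: a = [3, 1], b = [3, 1]. c[0] = 3×3 = 9; c[1] = 3×1 + 1×3 = 6; c[2] = 1×1 = 1. Result coefficients: [9, 6, 1] → 9 + 6s + s^2

9 + 6s + s^2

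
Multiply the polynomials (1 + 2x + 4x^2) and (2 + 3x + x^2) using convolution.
Ascending coefficients: a = [1, 2, 4], b = [2, 3, 1]. c[0] = 1×2 = 2; c[1] = 1×3 + 2×2 = 7; c[2] = 1×1 + 2×3 + 4×2 = 15; c[3] = 2×1 + 4×3 = 14; c[4] = 4×1 = 4. Result coefficients: [2, 7, 15, 14, 4] → 2 + 7x + 15x^2 + 14x^3 + 4x^4

2 + 7x + 15x^2 + 14x^3 + 4x^4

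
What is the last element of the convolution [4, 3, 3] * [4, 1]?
Use y[k] = Σ_i a[i]·b[k-i] at k=3. y[3] = 3×1 = 3

3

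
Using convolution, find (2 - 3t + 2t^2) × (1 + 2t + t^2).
Ascending coefficients: a = [2, -3, 2], b = [1, 2, 1]. c[0] = 2×1 = 2; c[1] = 2×2 + -3×1 = 1; c[2] = 2×1 + -3×2 + 2×1 = -2; c[3] = -3×1 + 2×2 = 1; c[4] = 2×1 = 2. Result coefficients: [2, 1, -2, 1, 2] → 2 + t - 2t^2 + t^3 + 2t^4

2 + t - 2t^2 + t^3 + 2t^4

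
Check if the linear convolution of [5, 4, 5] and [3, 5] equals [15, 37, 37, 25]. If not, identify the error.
Recompute linear convolution of [5, 4, 5] and [3, 5]: y[0] = 5×3 = 15; y[1] = 5×5 + 4×3 = 37; y[2] = 4×5 + 5×3 = 35; y[3] = 5×5 = 25 → [15, 37, 35, 25]. Compare to given [15, 37, 37, 25]: they differ at index 2: given 37, correct 35, so answer: No

No. Error at index 2: given 37, correct 35.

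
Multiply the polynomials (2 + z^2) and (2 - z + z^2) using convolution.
Ascending coefficients: a = [2, 0, 1], b = [2, -1, 1]. c[0] = 2×2 = 4; c[1] = 2×-1 + 0×2 = -2; c[2] = 2×1 + 0×-1 + 1×2 = 4; c[3] = 0×1 + 1×-1 = -1; c[4] = 1×1 = 1. Result coefficients: [4, -2, 4, -1, 1] → 4 - 2z + 4z^2 - z^3 + z^4

4 - 2z + 4z^2 - z^3 + z^4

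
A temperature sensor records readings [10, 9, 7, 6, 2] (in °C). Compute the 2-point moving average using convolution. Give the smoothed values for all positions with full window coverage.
2-point moving average kernel = [1, 1]. Apply in 'valid' mode (full window coverage): avg[0] = (10 + 9) / 2 = 9.5; avg[1] = (9 + 7) / 2 = 8.0; avg[2] = (7 + 6) / 2 = 6.5; avg[3] = (6 + 2) / 2 = 4.0. Smoothed values: [9.5, 8.0, 6.5, 4.0]

[9.5, 8.0, 6.5, 4.0]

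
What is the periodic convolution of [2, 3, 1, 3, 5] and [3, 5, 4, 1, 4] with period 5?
Use y[k] = Σ_j a[j]·b[(k-j) mod 5]. y[0] = 2×3 + 3×4 + 1×1 + 3×4 + 5×5 = 56; y[1] = 2×5 + 3×3 + 1×4 + 3×1 + 5×4 = 46; y[2] = 2×4 + 3×5 + 1×3 + 3×4 + 5×1 = 43; y[3] = 2×1 + 3×4 + 1×5 + 3×3 + 5×4 = 48; y[4] = 2×4 + 3×1 + 1×4 + 3×5 + 5×3 = 45. Result: [56, 46, 43, 48, 45]

[56, 46, 43, 48, 45]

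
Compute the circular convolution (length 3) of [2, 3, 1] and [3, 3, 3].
Use y[k] = Σ_j x[j]·h[(k-j) mod 3]. y[0] = 2×3 + 3×3 + 1×3 = 18; y[1] = 2×3 + 3×3 + 1×3 = 18; y[2] = 2×3 + 3×3 + 1×3 = 18. Result: [18, 18, 18]

[18, 18, 18]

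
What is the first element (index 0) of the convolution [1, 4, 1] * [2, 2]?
Use y[k] = Σ_i a[i]·b[k-i] at k=0. y[0] = 1×2 = 2

2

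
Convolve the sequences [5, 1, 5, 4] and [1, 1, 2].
y[0] = 5×1 = 5; y[1] = 5×1 + 1×1 = 6; y[2] = 5×2 + 1×1 + 5×1 = 16; y[3] = 1×2 + 5×1 + 4×1 = 11; y[4] = 5×2 + 4×1 = 14; y[5] = 4×2 = 8

[5, 6, 16, 11, 14, 8]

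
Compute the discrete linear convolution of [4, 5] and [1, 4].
y[0] = 4×1 = 4; y[1] = 4×4 + 5×1 = 21; y[2] = 5×4 = 20

[4, 21, 20]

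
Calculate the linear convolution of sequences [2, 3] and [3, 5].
y[0] = 2×3 = 6; y[1] = 2×5 + 3×3 = 19; y[2] = 3×5 = 15

[6, 19, 15]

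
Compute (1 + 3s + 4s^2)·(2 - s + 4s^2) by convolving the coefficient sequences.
Ascending coefficients: a = [1, 3, 4], b = [2, -1, 4]. c[0] = 1×2 = 2; c[1] = 1×-1 + 3×2 = 5; c[2] = 1×4 + 3×-1 + 4×2 = 9; c[3] = 3×4 + 4×-1 = 8; c[4] = 4×4 = 16. Result coefficients: [2, 5, 9, 8, 16] → 2 + 5s + 9s^2 + 8s^3 + 16s^4

2 + 5s + 9s^2 + 8s^3 + 16s^4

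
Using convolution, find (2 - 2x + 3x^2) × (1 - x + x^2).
Ascending coefficients: a = [2, -2, 3], b = [1, -1, 1]. c[0] = 2×1 = 2; c[1] = 2×-1 + -2×1 = -4; c[2] = 2×1 + -2×-1 + 3×1 = 7; c[3] = -2×1 + 3×-1 = -5; c[4] = 3×1 = 3. Result coefficients: [2, -4, 7, -5, 3] → 2 - 4x + 7x^2 - 5x^3 + 3x^4

2 - 4x + 7x^2 - 5x^3 + 3x^4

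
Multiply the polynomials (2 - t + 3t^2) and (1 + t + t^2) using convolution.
Ascending coefficients: a = [2, -1, 3], b = [1, 1, 1]. c[0] = 2×1 = 2; c[1] = 2×1 + -1×1 = 1; c[2] = 2×1 + -1×1 + 3×1 = 4; c[3] = -1×1 + 3×1 = 2; c[4] = 3×1 = 3. Result coefficients: [2, 1, 4, 2, 3] → 2 + t + 4t^2 + 2t^3 + 3t^4

2 + t + 4t^2 + 2t^3 + 3t^4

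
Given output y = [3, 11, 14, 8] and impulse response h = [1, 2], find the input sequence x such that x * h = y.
Deconvolve y=[3, 11, 14, 8] by h=[1, 2]. Since h[0]=1, solve forward: x[0] = y[0] / 1 = 3; x[1] = (y[1] - 3×2) / 1 = 5; x[2] = (y[2] - 5×2) / 1 = 4. So x = [3, 5, 4]. Check by forward convolution: y[0] = 3×1 = 3; y[1] = 3×2 + 5×1 = 11; y[2] = 5×2 + 4×1 = 14; y[3] = 4×2 = 8

[3, 5, 4]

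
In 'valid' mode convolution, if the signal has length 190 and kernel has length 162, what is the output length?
'Valid' mode counts only positions where the kernel fully overlaps the signal: m - n + 1 = 190 - 162 + 1 = 29

29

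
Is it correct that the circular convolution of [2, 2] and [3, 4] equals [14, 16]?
Recompute circular convolution of [2, 2] and [3, 4]: y[0] = 2×3 + 2×4 = 14; y[1] = 2×4 + 2×3 = 14 → [14, 14]. Compare to given [14, 16]: they differ at index 1: given 16, correct 14, so answer: No

No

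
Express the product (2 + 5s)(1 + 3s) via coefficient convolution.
Ascending coefficients: a = [2, 5], b = [1, 3]. c[0] = 2×1 = 2; c[1] = 2×3 + 5×1 = 11; c[2] = 5×3 = 15. Result coefficients: [2, 11, 15] → 2 + 11s + 15s^2

2 + 11s + 15s^2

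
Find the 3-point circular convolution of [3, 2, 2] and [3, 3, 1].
Use y[k] = Σ_j a[j]·b[(k-j) mod 3]. y[0] = 3×3 + 2×1 + 2×3 = 17; y[1] = 3×3 + 2×3 + 2×1 = 17; y[2] = 3×1 + 2×3 + 2×3 = 15. Result: [17, 17, 15]

[17, 17, 15]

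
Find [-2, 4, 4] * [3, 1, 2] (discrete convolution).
y[0] = -2×3 = -6; y[1] = -2×1 + 4×3 = 10; y[2] = -2×2 + 4×1 + 4×3 = 12; y[3] = 4×2 + 4×1 = 12; y[4] = 4×2 = 8

[-6, 10, 12, 12, 8]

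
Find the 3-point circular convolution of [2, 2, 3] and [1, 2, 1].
Use y[k] = Σ_j a[j]·b[(k-j) mod 3]. y[0] = 2×1 + 2×1 + 3×2 = 10; y[1] = 2×2 + 2×1 + 3×1 = 9; y[2] = 2×1 + 2×2 + 3×1 = 9. Result: [10, 9, 9]

[10, 9, 9]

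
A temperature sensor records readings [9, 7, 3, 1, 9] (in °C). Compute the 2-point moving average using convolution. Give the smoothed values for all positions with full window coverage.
2-point moving average kernel = [1, 1]. Apply in 'valid' mode (full window coverage): avg[0] = (9 + 7) / 2 = 8.0; avg[1] = (7 + 3) / 2 = 5.0; avg[2] = (3 + 1) / 2 = 2.0; avg[3] = (1 + 9) / 2 = 5.0. Smoothed values: [8.0, 5.0, 2.0, 5.0]

[8.0, 5.0, 2.0, 5.0]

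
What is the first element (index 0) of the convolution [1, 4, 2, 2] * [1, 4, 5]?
Use y[k] = Σ_i a[i]·b[k-i] at k=0. y[0] = 1×1 = 1

1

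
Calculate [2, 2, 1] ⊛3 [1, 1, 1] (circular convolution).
Use y[k] = Σ_j u[j]·v[(k-j) mod 3]. y[0] = 2×1 + 2×1 + 1×1 = 5; y[1] = 2×1 + 2×1 + 1×1 = 5; y[2] = 2×1 + 2×1 + 1×1 = 5. Result: [5, 5, 5]

[5, 5, 5]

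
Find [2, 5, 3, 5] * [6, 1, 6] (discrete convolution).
y[0] = 2×6 = 12; y[1] = 2×1 + 5×6 = 32; y[2] = 2×6 + 5×1 + 3×6 = 35; y[3] = 5×6 + 3×1 + 5×6 = 63; y[4] = 3×6 + 5×1 = 23; y[5] = 5×6 = 30

[12, 32, 35, 63, 23, 30]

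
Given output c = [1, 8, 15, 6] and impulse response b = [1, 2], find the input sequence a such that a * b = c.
Deconvolve c=[1, 8, 15, 6] by b=[1, 2]. Since b[0]=1, solve forward: a[0] = c[0] / 1 = 1; a[1] = (c[1] - 1×2) / 1 = 6; a[2] = (c[2] - 6×2) / 1 = 3. So a = [1, 6, 3]. Check by forward convolution: c[0] = 1×1 = 1; c[1] = 1×2 + 6×1 = 8; c[2] = 6×2 + 3×1 = 15; c[3] = 3×2 = 6

[1, 6, 3]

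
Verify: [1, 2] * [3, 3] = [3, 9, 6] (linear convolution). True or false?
Recompute linear convolution of [1, 2] and [3, 3]: y[0] = 1×3 = 3; y[1] = 1×3 + 2×3 = 9; y[2] = 2×3 = 6 → [3, 9, 6]. Given [3, 9, 6] matches, so answer: Yes

Yes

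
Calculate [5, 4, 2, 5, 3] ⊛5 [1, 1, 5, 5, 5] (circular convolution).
Use y[k] = Σ_j s[j]·t[(k-j) mod 5]. y[0] = 5×1 + 4×5 + 2×5 + 5×5 + 3×1 = 63; y[1] = 5×1 + 4×1 + 2×5 + 5×5 + 3×5 = 59; y[2] = 5×5 + 4×1 + 2×1 + 5×5 + 3×5 = 71; y[3] = 5×5 + 4×5 + 2×1 + 5×1 + 3×5 = 67; y[4] = 5×5 + 4×5 + 2×5 + 5×1 + 3×1 = 63. Result: [63, 59, 71, 67, 63]

[63, 59, 71, 67, 63]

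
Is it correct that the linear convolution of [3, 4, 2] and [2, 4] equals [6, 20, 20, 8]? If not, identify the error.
Recompute linear convolution of [3, 4, 2] and [2, 4]: y[0] = 3×2 = 6; y[1] = 3×4 + 4×2 = 20; y[2] = 4×4 + 2×2 = 20; y[3] = 2×4 = 8 → [6, 20, 20, 8]. Given [6, 20, 20, 8] matches, so answer: Yes

Yes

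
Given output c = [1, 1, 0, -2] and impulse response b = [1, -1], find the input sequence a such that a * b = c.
Deconvolve c=[1, 1, 0, -2] by b=[1, -1]. Since b[0]=1, solve forward: a[0] = c[0] / 1 = 1; a[1] = (c[1] - 1×-1) / 1 = 2; a[2] = (c[2] - 2×-1) / 1 = 2. So a = [1, 2, 2]. Check by forward convolution: c[0] = 1×1 = 1; c[1] = 1×-1 + 2×1 = 1; c[2] = 2×-1 + 2×1 = 0; c[3] = 2×-1 = -2

[1, 2, 2]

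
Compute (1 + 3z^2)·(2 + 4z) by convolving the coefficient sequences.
Ascending coefficients: a = [1, 0, 3], b = [2, 4]. c[0] = 1×2 = 2; c[1] = 1×4 + 0×2 = 4; c[2] = 0×4 + 3×2 = 6; c[3] = 3×4 = 12. Result coefficients: [2, 4, 6, 12] → 2 + 4z + 6z^2 + 12z^3

2 + 4z + 6z^2 + 12z^3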